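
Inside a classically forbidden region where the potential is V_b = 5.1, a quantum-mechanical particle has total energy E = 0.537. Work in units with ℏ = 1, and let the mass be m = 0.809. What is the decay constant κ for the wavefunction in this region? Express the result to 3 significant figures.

Since E < V_b the TISE in this region is ψ'' = κ²ψ with κ = √(2m(V_b − E))/ℏ.
κ = √(2 × 0.809 × 4.563) = 2.717.

κ = 2.72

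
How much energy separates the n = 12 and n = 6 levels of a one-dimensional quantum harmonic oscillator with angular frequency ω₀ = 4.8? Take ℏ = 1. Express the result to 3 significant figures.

ΔE = 28.8

E_n = ℏω₀(n + ½), so ΔE = (12 − 6) ℏω₀ = 6 × 4.8 = 28.80.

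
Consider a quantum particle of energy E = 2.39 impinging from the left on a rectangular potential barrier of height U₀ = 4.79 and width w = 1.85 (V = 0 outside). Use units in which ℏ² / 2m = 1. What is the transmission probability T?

T = 0.0129

E < U₀: inside the barrier ψ ∝ e^{±κx} with κ = √(2m(U₀ − E))/ℏ = 1.549.
κw = 2.866, sinh(κw) = 8.755.
The exact tunnelling result is T⁻¹ = 1 + U₀² sinh²(κw) / [4E(U₀ − E)] = 77.65, so T = 0.0129.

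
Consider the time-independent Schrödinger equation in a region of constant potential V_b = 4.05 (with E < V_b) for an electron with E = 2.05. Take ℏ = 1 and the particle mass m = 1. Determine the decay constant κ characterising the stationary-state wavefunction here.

Since E < V_b the TISE in this region is ψ'' = κ²ψ with κ = √(2m(V_b − E))/ℏ.
κ = √(2 × 1 × 2) = 2.000.

κ = 2.00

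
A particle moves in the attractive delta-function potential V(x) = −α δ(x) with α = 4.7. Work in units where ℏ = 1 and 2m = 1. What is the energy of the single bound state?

E = -5.52

The bound state is ψ(x) = √κ e^{−κ|x|}. The derivative jump ψ'(0⁺) − ψ'(0⁻) = −(2mα/ℏ²)ψ(0) fixes κ = mα/ℏ² = 2.350.
Then E = −ℏ²κ²/(2m) = −mα²/(2ℏ²) = -5.523.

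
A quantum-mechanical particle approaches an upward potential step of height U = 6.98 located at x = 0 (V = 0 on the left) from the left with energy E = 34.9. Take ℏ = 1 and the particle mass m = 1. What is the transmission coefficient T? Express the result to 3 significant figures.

T = 0.997

The wavenumbers are k₁ = √(2mE)/ℏ = 8.355 on the left and k₂ = √(2m(E − U))/ℏ = 7.473 on the right.
Continuity of ψ and ψ′ at the step yields the reflection amplitude r = (k₁ − k₂)/(k₁ + k₂) = 0.05573; thus R = |r|² = 0.003106, T = 0.9969.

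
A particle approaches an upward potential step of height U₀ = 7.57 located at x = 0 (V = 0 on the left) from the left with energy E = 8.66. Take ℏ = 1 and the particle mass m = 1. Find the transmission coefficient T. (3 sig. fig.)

T = 0.773

On each side the TISE gives plane waves with k = √(2m(E − V))/ℏ: k₁ = √(2·1·8.66) = 4.162, k₂ = √(2·1·1.09) = 1.476.
Continuity of ψ and ψ′ at the step yields the reflection amplitude r = (k₁ − k₂)/(k₁ + k₂) = 0.4763; thus R = |r|² = 0.2268, T = 0.7732.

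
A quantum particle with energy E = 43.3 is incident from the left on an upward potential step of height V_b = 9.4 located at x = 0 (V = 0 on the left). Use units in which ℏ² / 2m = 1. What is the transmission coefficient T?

T = 0.996

On each side the TISE gives plane waves with k = √(2m(E − V))/ℏ: k₁ = √(2·½·43.3) = 6.580, k₂ = √(2·½·33.9) = 5.822.
Continuity of ψ and ψ′ at the step yields the reflection amplitude r = (k₁ − k₂)/(k₁ + k₂) = 0.06111; thus R = |r|² = 0.003734, T = 0.9963.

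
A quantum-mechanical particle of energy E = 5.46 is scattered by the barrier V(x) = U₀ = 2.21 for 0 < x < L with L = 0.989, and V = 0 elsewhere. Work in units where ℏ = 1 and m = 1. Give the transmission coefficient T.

T = 0.977

Above the barrier the interior wavenumber is k₂ = √(2m(E − U₀))/ℏ = 2.550, giving phase k₂L = 2.521.
Matching at both interfaces gives T⁻¹ = 1 + U₀² sin²(k₂L) / [4E(E − U₀)] = 1.023, hence T = 0.977.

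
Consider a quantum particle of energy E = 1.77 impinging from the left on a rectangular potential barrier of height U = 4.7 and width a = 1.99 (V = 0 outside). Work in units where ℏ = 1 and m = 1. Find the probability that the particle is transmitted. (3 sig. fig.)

T = 0.000246

Since E < U the interior solution is evanescent with decay constant κ = √(2m(U − E))/ℏ = 2.421.
κa = 4.817, sinh(κa) = 61.81.
Matching ψ, ψ′ at both faces gives T = [1 + U² sinh²(κa) / (4E(U − E))]⁻¹ = 1/4069 = 0.000246.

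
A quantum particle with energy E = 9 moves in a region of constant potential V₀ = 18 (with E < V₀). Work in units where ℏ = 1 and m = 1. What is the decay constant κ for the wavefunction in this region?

Since E < V₀ the TISE in this region is ψ'' = κ²ψ with κ = √(2m(V₀ − E))/ℏ.
κ = √(2 × 1 × 9) = 4.243.

κ = 4.24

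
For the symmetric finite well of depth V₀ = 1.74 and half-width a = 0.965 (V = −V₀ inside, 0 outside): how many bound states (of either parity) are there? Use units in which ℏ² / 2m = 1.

The dimensionless depth is z₀ = a√(2mV₀)/ℏ = 0.965 × √(1.740) = 1.273.
A new bound state (alternating even/odd) appears each time z₀ passes a multiple of π/2, so N = ⌊2z₀/π⌋ + 1 = ⌊0.8104⌋ + 1 = 1.

N = 1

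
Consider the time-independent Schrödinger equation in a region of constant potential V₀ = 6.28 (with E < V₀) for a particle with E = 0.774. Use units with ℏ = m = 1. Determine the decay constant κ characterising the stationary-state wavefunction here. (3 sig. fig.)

Since E < V₀ the TISE in this region is ψ'' = κ²ψ with κ = √(2m(V₀ − E))/ℏ.
κ = √(2 × 1 × 5.506) = 3.318.

κ = 3.32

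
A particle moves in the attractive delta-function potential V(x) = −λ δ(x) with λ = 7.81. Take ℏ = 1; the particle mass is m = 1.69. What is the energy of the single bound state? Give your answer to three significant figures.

For x ≠ 0 the bound state is ψ ∝ e^{−κ|x|}; integrating the TISE across the delta gives the cusp condition 2κ = 2mλ/ℏ², so κ = 13.20.
Then E = −ℏ²κ²/(2m) = −mλ²/(2ℏ²) = -51.54.

E = -51.5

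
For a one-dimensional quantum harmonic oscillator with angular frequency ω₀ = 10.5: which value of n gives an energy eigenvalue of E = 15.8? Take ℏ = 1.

E_n = ℏω₀(n + ½) ⇒ n = E/(ℏω₀) − ½ = 15.8/10.5 − 0.5 = 1.005 → n = 1.

n = 1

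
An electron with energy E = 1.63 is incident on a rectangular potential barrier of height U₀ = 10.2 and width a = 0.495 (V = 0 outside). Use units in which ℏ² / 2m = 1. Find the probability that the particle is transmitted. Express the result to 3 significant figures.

T = 0.117

Since E < U₀ the interior solution is evanescent with decay constant κ = √(2m(U₀ − E))/ℏ = 2.927.
κa = 1.449, sinh(κa) = 2.012.
Matching ψ, ψ′ at both faces gives T = [1 + U₀² sinh²(κa) / (4E(U₀ − E))]⁻¹ = 1/8.539 = 0.117.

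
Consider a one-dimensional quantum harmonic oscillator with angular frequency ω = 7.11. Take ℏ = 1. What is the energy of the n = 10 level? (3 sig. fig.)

E = 74.7

The oscillator eigenvalues are E_n = ℏω(n + ½), so E_10 = 7.11 × 10.5 = 74.66.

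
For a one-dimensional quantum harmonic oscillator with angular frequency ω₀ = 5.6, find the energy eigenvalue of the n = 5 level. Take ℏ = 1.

The oscillator eigenvalues are E_n = ℏω₀(n + ½), so E_5 = 5.6 × 5.5 = 30.80.

E = 30.8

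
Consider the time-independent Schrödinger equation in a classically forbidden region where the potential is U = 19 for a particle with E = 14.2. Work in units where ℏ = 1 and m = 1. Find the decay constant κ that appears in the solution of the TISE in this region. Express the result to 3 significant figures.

Since E < U the TISE in this region is ψ'' = κ²ψ with κ = √(2m(U − E))/ℏ.
κ = √(2 × 1 × 4.8) = 3.098.

κ = 3.10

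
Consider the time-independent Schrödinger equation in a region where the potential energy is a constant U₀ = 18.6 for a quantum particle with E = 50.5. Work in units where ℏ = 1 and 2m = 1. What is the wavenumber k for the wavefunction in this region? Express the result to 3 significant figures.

With E > U₀ the solution is oscillatory, ψ ∝ e^{±ikx} with k = √(2m(E − U₀))/ℏ.
k = √(2 × 0.5 × 31.9) = 5.648.

k = 5.65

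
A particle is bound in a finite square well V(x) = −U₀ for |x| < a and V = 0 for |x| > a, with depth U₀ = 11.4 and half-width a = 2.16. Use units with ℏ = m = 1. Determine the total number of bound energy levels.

N = 7

Define the well-strength parameter z₀ = (a/ℏ)√(2mU₀) = 2.16 × √(2·1·11.4) = 10.31.
A new bound state (alternating even/odd) appears each time z₀ passes a multiple of π/2, so N = ⌊2z₀/π⌋ + 1 = ⌊6.566⌋ + 1 = 7.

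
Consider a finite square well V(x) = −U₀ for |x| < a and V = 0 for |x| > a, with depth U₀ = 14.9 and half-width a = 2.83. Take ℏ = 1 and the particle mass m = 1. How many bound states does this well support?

N = 10

Define the well-strength parameter z₀ = (a/ℏ)√(2mU₀) = 2.83 × √(2·1·14.9) = 15.45.
The even/odd transcendental equations gain one root per π/2 in z₀, giving N = 1 + ⌊2z₀/π⌋ = 1 + ⌊9.835⌋ = 10.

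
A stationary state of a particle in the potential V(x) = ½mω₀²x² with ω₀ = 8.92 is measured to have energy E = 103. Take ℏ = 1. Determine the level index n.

E_n = ℏω₀(n + ½) ⇒ n = E/(ℏω₀) − ½ = 103/8.92 − 0.5 = 11.047 → n = 11.

n = 11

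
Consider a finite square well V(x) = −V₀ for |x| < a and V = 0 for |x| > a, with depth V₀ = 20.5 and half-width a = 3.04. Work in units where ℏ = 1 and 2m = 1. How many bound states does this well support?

N = 9

Define the well-strength parameter z₀ = (a/ℏ)√(2mV₀) = 3.04 × √(2·0.5·20.5) = 13.76.
A new bound state (alternating even/odd) appears each time z₀ passes a multiple of π/2, so N = ⌊2z₀/π⌋ + 1 = ⌊8.763⌋ + 1 = 9.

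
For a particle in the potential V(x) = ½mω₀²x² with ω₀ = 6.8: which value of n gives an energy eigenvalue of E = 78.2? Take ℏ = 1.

Invert E_n = (n + ½)ℏω₀: n = E/ℏω₀ − ½ = 11.000, so n = 11.

n = 11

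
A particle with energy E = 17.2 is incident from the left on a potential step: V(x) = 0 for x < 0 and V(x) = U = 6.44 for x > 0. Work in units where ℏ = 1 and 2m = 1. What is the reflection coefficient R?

R = 0.0136

On each side the TISE gives plane waves with k = √(2m(E − V))/ℏ: k₁ = √(2·½·17.2) = 4.147, k₂ = √(2·½·10.76) = 3.280.
Continuity of ψ and ψ′ at the step yields the reflection amplitude r = (k₁ − k₂)/(k₁ + k₂) = 0.1167; thus R = |r|² = 0.01363, T = 0.9864.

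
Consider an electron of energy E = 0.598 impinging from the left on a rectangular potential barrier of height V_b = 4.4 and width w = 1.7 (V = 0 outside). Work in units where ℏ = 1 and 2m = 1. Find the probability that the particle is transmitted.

T = 0.00248

E < V_b: inside the barrier ψ ∝ e^{±κx} with κ = √(2m(V_b − E))/ℏ = 1.950.
κw = 3.315, sinh(κw) = 13.74.
The exact tunnelling result is T⁻¹ = 1 + V_b² sinh²(κw) / [4E(V_b − E)] = 402.9, so T = 0.00248.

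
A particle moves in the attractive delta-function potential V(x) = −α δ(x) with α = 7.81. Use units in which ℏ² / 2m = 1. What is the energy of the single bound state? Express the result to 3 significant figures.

E = -15.2

For x ≠ 0 the bound state is ψ ∝ e^{−κ|x|}; integrating the TISE across the delta gives the cusp condition 2κ = 2mα/ℏ², so κ = 3.905.
Then E = −ℏ²κ²/(2m) = −mα²/(2ℏ²) = -15.25.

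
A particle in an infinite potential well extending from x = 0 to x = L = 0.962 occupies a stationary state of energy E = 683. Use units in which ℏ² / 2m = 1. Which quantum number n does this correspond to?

For an infinite well E_n = n²π²ℏ²/(2mL²), so n = (L/πℏ)√(2mE).
n = (0.962/π) × √(2 × 0.5 × 683) = 8.003 → n = 8.

n = 8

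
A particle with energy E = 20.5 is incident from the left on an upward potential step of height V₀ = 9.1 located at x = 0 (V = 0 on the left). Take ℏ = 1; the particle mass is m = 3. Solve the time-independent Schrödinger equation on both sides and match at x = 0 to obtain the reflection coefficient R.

R = 0.0212

On each side the TISE gives plane waves with k = √(2m(E − V))/ℏ: k₁ = √(2·3·20.5) = 11.09, k₂ = √(2·3·11.4) = 8.270.
Matching ψ and ψ′ at x = 0 gives r = (k₁ − k₂)/(k₁ + k₂), so R = r² = 0.02122 and T = 1 − R = 0.9788.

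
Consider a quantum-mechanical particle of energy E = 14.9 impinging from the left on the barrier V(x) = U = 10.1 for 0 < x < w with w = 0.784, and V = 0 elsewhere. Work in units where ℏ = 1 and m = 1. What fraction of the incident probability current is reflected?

R = 0.132

E > U: inside the barrier k₂ = √(2m(E − U))/ℏ = 3.098, k₂w = 2.429.
T = [1 + U² sin²(k₂w) / (4E(E − U))]⁻¹ = 1/1.152 = 0.868.
R = 1 − T = 0.132.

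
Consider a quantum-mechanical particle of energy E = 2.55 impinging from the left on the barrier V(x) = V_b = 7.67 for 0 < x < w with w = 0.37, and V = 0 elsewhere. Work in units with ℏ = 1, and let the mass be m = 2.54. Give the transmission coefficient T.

E < V_b: inside the barrier ψ ∝ e^{±κx} with κ = √(2m(V_b − E))/ℏ = 5.100.
κw = 1.887, sinh(κw) = 3.224.
Matching ψ, ψ′ at both faces gives T = [1 + V_b² sinh²(κw) / (4E(V_b − E))]⁻¹ = 1/12.71 = 0.0787.

T = 0.0787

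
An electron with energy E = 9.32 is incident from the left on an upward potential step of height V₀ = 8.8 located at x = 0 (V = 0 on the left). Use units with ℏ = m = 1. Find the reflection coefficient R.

R = 0.382

On each side the TISE gives plane waves with k = √(2m(E − V))/ℏ: k₁ = √(2·1·9.32) = 4.317, k₂ = √(2·1·0.52) = 1.020.
Matching ψ and ψ′ at x = 0 gives r = (k₁ − k₂)/(k₁ + k₂), so R = r² = 0.3817 and T = 1 − R = 0.6183.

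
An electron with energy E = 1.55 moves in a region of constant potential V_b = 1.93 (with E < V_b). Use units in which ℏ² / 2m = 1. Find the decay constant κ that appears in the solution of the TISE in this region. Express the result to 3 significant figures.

Since E < V_b the TISE in this region is ψ'' = κ²ψ with κ = √(2m(V_b − E))/ℏ.
κ = √(2 × 0.5 × 0.38) = 0.6164.

κ = 0.616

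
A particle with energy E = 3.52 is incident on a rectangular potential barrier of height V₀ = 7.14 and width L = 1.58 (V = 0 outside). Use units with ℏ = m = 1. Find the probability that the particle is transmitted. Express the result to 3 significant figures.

Since E < V₀ the interior solution is evanescent with decay constant κ = √(2m(V₀ − E))/ℏ = 2.691.
κL = 4.251, sinh(κL) = 35.09.
Matching ψ, ψ′ at both faces gives T = [1 + V₀² sinh²(κL) / (4E(V₀ − E))]⁻¹ = 1/1233 = 0.000811.

T = 0.000811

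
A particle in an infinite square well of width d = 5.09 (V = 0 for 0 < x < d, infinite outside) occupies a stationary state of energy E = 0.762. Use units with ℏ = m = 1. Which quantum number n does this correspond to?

From E_n = n²π²ℏ²/(2md²) invert to n = √(2md²E)/(πℏ).
n = (5.09/π) × √(2 × 1 × 0.762) = 2.000 → n = 2.

n = 2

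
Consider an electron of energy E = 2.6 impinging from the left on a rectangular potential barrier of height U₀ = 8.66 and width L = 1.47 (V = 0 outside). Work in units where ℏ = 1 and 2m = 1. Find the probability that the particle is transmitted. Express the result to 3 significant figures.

T = 0.00242

E < U₀: inside the barrier ψ ∝ e^{±κx} with κ = √(2m(U₀ − E))/ℏ = 2.462.
κL = 3.619, sinh(κL) = 18.63.
Matching ψ, ψ′ at both faces gives T = [1 + U₀² sinh²(κL) / (4E(U₀ − E))]⁻¹ = 1/414.1 = 0.00242.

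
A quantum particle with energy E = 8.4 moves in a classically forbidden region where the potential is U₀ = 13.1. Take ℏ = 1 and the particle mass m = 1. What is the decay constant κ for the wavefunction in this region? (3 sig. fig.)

κ = 3.07

Since E < U₀ the TISE in this region is ψ'' = κ²ψ with κ = √(2m(U₀ − E))/ℏ.
κ = √(2 × 1 × 4.7) = 3.066.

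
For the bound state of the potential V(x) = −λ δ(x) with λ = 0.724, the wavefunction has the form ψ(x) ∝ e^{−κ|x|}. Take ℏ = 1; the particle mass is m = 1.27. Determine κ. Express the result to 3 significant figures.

κ = 0.919

Integrating the TISE across x = 0 gives the cusp condition ψ'(0⁺) − ψ'(0⁻) = −(2mλ/ℏ²)ψ(0).
With ψ ∝ e^{−κ|x|} this yields −2κ = −2mλ/ℏ², so κ = mλ/ℏ² = 0.9195.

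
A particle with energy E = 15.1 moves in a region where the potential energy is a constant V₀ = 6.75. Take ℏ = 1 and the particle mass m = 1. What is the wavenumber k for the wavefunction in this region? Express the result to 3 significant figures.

With E > V₀ the solution is oscillatory, ψ ∝ e^{±ikx} with k = √(2m(E − V₀))/ℏ.
k = √(2 × 1 × 8.35) = 4.087.

k = 4.09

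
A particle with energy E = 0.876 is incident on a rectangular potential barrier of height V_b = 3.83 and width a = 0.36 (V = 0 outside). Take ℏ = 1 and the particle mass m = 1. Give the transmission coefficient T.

T = 0.418

E < V_b: inside the barrier ψ ∝ e^{±κx} with κ = √(2m(V_b − E))/ℏ = 2.431.
κa = 0.8750, sinh(κa) = 0.9910.
Matching ψ, ψ′ at both faces gives T = [1 + V_b² sinh²(κa) / (4E(V_b − E))]⁻¹ = 1/2.392 = 0.418.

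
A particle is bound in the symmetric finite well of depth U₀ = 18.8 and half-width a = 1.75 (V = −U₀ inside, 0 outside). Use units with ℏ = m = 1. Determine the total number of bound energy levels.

N = 7

The dimensionless depth is z₀ = a√(2mU₀)/ℏ = 1.75 × √(37.60) = 10.73.
A new bound state (alternating even/odd) appears each time z₀ passes a multiple of π/2, so N = ⌊2z₀/π⌋ + 1 = ⌊6.831⌋ + 1 = 7.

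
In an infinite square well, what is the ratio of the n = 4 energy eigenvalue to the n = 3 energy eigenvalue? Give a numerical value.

Since E_n ∝ n², the ratio is (4/3)² = 1.77778.

1.77778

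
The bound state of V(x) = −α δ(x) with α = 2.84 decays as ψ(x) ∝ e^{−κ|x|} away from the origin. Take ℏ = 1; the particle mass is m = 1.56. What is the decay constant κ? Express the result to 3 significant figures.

Integrate −(ℏ²/2m)ψ'' − αδ(x)ψ = Eψ from −ε to +ε: the ψ'' term gives ψ'(0⁺) − ψ'(0⁻) and the δ term gives −(2mα/ℏ²)ψ(0).
With ψ ∝ e^{−κ|x|} this yields −2κ = −2mα/ℏ², so κ = mα/ℏ² = 4.430.

κ = 4.43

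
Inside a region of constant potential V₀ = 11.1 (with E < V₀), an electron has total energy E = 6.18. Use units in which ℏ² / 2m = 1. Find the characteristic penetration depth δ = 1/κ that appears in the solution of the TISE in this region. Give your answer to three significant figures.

δ = 0.451

Since E < V₀ the TISE in this region is ψ'' = κ²ψ with κ = √(2m(V₀ − E))/ℏ.
κ = √(2 × 0.5 × 4.92) = 2.218. The penetration depth is δ = 1/κ = 0.451.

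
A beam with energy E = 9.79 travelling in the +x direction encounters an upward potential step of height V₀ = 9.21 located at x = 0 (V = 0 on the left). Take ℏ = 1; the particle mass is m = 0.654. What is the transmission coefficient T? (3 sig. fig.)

The wavenumbers are k₁ = √(2mE)/ℏ = 3.578 on the left and k₂ = √(2m(E − V₀))/ℏ = 0.8710 on the right.
Continuity of ψ and ψ′ at the step yields the reflection amplitude r = (k₁ − k₂)/(k₁ + k₂) = 0.6085; thus R = |r|² = 0.3703, T = 0.6297.

T = 0.630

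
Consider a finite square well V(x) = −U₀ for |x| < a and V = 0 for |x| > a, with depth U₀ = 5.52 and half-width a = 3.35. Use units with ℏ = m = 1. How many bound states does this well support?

Define the well-strength parameter z₀ = (a/ℏ)√(2mU₀) = 3.35 × √(2·1·5.52) = 11.13.
The even/odd transcendental equations gain one root per π/2 in z₀, giving N = 1 + ⌊2z₀/π⌋ = 1 + ⌊7.086⌋ = 8.

N = 8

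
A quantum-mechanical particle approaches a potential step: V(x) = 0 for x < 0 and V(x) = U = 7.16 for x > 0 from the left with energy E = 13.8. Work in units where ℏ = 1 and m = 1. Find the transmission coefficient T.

On each side the TISE gives plane waves with k = √(2m(E − V))/ℏ: k₁ = √(2·1·13.8) = 5.254, k₂ = √(2·1·6.64) = 3.644.
Matching ψ and ψ′ at x = 0 gives r = (k₁ − k₂)/(k₁ + k₂), so R = r² = 0.03272 and T = 1 − R = 0.9673.

T = 0.967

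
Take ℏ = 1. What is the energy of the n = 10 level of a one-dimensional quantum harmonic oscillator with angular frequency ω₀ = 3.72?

E = 39.1

Using E_n = (n + ½)ℏω₀: E_10 = 10.5 × 3.72 = 39.06.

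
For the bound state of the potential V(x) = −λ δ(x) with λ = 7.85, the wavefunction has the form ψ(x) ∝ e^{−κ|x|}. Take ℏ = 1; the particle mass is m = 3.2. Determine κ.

κ = 25.1

Integrating the TISE across x = 0 gives the cusp condition ψ'(0⁺) − ψ'(0⁻) = −(2mλ/ℏ²)ψ(0).
With ψ ∝ e^{−κ|x|} this yields −2κ = −2mλ/ℏ², so κ = mλ/ℏ² = 25.12.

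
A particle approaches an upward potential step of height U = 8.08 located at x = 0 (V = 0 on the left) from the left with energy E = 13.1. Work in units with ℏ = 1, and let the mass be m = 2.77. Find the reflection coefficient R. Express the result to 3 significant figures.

The wavenumbers are k₁ = √(2mE)/ℏ = 8.519 on the left and k₂ = √(2m(E − U))/ℏ = 5.274 on the right.
Matching ψ and ψ′ at x = 0 gives r = (k₁ − k₂)/(k₁ + k₂), so R = r² = 0.05537 and T = 1 − R = 0.9446.

R = 0.0554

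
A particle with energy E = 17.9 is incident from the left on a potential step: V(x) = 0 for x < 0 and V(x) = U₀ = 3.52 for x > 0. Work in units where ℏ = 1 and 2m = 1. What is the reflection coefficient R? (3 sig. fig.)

R = 0.00299

The wavenumbers are k₁ = √(2mE)/ℏ = 4.231 on the left and k₂ = √(2m(E − U₀))/ℏ = 3.792 on the right.
Continuity of ψ and ψ′ at the step yields the reflection amplitude r = (k₁ − k₂)/(k₁ + k₂) = 0.05469; thus R = |r|² = 0.002991, T = 0.9970.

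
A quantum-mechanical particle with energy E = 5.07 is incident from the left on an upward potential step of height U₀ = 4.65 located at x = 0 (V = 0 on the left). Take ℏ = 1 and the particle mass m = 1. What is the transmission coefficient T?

T = 0.694

The wavenumbers are k₁ = √(2mE)/ℏ = 3.184 on the left and k₂ = √(2m(E − U₀))/ℏ = 0.9165 on the right.
Matching ψ and ψ′ at x = 0 gives r = (k₁ − k₂)/(k₁ + k₂), so R = r² = 0.3058 and T = 1 − R = 0.6942.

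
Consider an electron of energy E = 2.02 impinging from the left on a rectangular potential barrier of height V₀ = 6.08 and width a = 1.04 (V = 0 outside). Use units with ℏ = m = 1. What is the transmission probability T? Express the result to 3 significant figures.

E < V₀: inside the barrier ψ ∝ e^{±κx} with κ = √(2m(V₀ − E))/ℏ = 2.850.
κa = 2.964, sinh(κa) = 9.657.
The exact tunnelling result is T⁻¹ = 1 + V₀² sinh²(κa) / [4E(V₀ − E)] = 106.1, so T = 0.00943.

T = 0.00943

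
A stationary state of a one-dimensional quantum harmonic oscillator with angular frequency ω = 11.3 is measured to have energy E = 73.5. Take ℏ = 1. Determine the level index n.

n = 6

Invert E_n = (n + ½)ℏω: n = E/ℏω − ½ = 6.004, so n = 6.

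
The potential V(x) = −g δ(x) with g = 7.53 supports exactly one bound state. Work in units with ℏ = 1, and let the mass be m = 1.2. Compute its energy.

E = -34.0

For x ≠ 0 the bound state is ψ ∝ e^{−κ|x|}; integrating the TISE across the delta gives the cusp condition 2κ = 2mg/ℏ², so κ = 9.036.
Then E = −ℏ²κ²/(2m) = −mg²/(2ℏ²) = -34.02.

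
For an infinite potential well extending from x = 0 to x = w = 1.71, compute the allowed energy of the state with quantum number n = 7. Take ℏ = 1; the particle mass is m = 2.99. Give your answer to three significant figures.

E = 27.7

Requiring ψ(0) = ψ(w) = 0 quantises k = nπ/w, hence E_n = ℏ²k²/2m = n²π²ℏ²/(2mw²).
E_7 = 7² × π² / (2 × 2.99 × 1.71²) = 27.66.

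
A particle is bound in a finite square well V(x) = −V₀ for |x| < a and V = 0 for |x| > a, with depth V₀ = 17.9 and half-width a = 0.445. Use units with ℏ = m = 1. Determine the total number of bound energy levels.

N = 2

The dimensionless depth is z₀ = a√(2mV₀)/ℏ = 0.445 × √(35.80) = 2.663.
A new bound state (alternating even/odd) appears each time z₀ passes a multiple of π/2, so N = ⌊2z₀/π⌋ + 1 = ⌊1.695⌋ + 1 = 2.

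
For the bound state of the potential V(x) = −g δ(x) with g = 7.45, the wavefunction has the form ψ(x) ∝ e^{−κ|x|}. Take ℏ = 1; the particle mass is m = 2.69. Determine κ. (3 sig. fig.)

κ = 20.0

Integrating the TISE across x = 0 gives the cusp condition ψ'(0⁺) − ψ'(0⁻) = −(2mg/ℏ²)ψ(0).
With ψ ∝ e^{−κ|x|} this yields −2κ = −2mg/ℏ², so κ = mg/ℏ² = 20.04.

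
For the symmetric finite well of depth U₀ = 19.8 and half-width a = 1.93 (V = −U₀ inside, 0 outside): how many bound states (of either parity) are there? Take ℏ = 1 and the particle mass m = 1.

N = 8

The dimensionless depth is z₀ = a√(2mU₀)/ℏ = 1.93 × √(39.60) = 12.15.
The even/odd transcendental equations gain one root per π/2 in z₀, giving N = 1 + ⌊2z₀/π⌋ = 1 + ⌊7.732⌋ = 8.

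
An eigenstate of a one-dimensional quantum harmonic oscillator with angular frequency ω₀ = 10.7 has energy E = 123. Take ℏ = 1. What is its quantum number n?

Invert E_n = (n + ½)ℏω₀: n = E/ℏω₀ − ½ = 10.995, so n = 11.

n = 11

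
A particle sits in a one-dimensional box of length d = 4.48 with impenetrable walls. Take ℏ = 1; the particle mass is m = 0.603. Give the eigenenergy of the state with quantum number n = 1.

Requiring ψ(0) = ψ(d) = 0 quantises k = nπ/d, hence E_n = ℏ²k²/2m = n²π²ℏ²/(2md²).
E_1 = 1² × π² / (2 × 0.603 × 4.48²) = 0.4078.

E = 0.408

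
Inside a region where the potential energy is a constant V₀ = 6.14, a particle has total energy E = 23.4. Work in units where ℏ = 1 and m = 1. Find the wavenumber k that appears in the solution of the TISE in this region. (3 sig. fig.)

With E > V₀ the solution is oscillatory, ψ ∝ e^{±ikx} with k = √(2m(E − V₀))/ℏ.
k = √(2 × 1 × 17.26) = 5.875.

k = 5.88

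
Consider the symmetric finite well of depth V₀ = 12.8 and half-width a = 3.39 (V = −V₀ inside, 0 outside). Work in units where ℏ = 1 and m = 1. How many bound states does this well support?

N = 11

Define the well-strength parameter z₀ = (a/ℏ)√(2mV₀) = 3.39 × √(2·1·12.8) = 17.15.
A new bound state (alternating even/odd) appears each time z₀ passes a multiple of π/2, so N = ⌊2z₀/π⌋ + 1 = ⌊10.92⌋ + 1 = 11.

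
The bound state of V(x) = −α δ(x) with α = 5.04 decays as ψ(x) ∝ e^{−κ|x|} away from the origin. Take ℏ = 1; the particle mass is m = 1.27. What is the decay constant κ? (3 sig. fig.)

Integrating the TISE across x = 0 gives the cusp condition ψ'(0⁺) − ψ'(0⁻) = −(2mα/ℏ²)ψ(0).
With ψ ∝ e^{−κ|x|} this yields −2κ = −2mα/ℏ², so κ = mα/ℏ² = 6.401.

κ = 6.40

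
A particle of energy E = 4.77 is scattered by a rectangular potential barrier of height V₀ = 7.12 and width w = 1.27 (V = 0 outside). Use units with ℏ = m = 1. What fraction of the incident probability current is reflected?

Since E < V₀ the interior solution is evanescent with decay constant κ = √(2m(V₀ − E))/ℏ = 2.168.
κw = 2.753, sinh(κw) = 7.815.
Matching ψ, ψ′ at both faces gives T = [1 + V₀² sinh²(κw) / (4E(V₀ − E))]⁻¹ = 1/70.06 = 0.0143.
R = 1 − T = 0.986.

R = 0.986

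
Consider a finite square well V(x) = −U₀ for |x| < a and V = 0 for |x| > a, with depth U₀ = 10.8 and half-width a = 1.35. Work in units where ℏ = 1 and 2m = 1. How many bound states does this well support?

N = 3

Define the well-strength parameter z₀ = (a/ℏ)√(2mU₀) = 1.35 × √(2·0.5·10.8) = 4.437.
The even/odd transcendental equations gain one root per π/2 in z₀, giving N = 1 + ⌊2z₀/π⌋ = 1 + ⌊2.824⌋ = 3.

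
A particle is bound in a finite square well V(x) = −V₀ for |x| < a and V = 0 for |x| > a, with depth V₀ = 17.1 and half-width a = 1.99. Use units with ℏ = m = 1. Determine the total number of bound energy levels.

N = 8

The dimensionless depth is z₀ = a√(2mV₀)/ℏ = 1.99 × √(34.20) = 11.64.
The even/odd transcendental equations gain one root per π/2 in z₀, giving N = 1 + ⌊2z₀/π⌋ = 1 + ⌊7.409⌋ = 8.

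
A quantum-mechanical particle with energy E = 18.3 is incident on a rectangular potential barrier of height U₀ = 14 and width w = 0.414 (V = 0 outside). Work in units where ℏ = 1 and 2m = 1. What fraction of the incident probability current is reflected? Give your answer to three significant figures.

R = 0.263

E > U₀: inside the barrier k₂ = √(2m(E − U₀))/ℏ = 2.074, k₂w = 0.8585.
T = [1 + U₀² sin²(k₂w) / (4E(E − U₀))]⁻¹ = 1/1.357 = 0.737.
R = 1 − T = 0.263.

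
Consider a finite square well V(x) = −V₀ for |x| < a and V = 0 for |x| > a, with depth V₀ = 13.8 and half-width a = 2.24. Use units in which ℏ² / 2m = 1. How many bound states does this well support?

The dimensionless depth is z₀ = a√(2mV₀)/ℏ = 2.24 × √(13.80) = 8.321.
The even/odd transcendental equations gain one root per π/2 in z₀, giving N = 1 + ⌊2z₀/π⌋ = 1 + ⌊5.297⌋ = 6.

N = 6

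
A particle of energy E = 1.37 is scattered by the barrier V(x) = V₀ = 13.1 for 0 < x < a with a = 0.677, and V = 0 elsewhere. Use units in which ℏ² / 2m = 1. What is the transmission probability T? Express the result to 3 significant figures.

T = 0.0146

Since E < V₀ the interior solution is evanescent with decay constant κ = √(2m(V₀ − E))/ℏ = 3.425.
κa = 2.319, sinh(κa) = 5.032.
Matching ψ, ψ′ at both faces gives T = [1 + V₀² sinh²(κa) / (4E(V₀ − E))]⁻¹ = 1/68.60 = 0.0146.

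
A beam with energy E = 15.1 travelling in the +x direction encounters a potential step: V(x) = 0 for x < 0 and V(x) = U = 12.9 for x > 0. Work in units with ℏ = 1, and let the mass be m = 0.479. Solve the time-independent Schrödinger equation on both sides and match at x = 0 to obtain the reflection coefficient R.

R = 0.200

The wavenumbers are k₁ = √(2mE)/ℏ = 3.803 on the left and k₂ = √(2m(E − U))/ℏ = 1.452 on the right.
Continuity of ψ and ψ′ at the step yields the reflection amplitude r = (k₁ − k₂)/(k₁ + k₂) = 0.4475; thus R = |r|² = 0.2002, T = 0.7998.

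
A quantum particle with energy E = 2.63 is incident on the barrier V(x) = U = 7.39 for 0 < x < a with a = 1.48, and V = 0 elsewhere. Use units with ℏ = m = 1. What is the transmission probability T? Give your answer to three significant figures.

E < U: inside the barrier ψ ∝ e^{±κx} with κ = √(2m(U − E))/ℏ = 3.085.
κa = 4.566, sinh(κa) = 48.10.
The exact tunnelling result is T⁻¹ = 1 + U² sinh²(κa) / [4E(U − E)] = 2524, so T = 0.000396.

T = 0.000396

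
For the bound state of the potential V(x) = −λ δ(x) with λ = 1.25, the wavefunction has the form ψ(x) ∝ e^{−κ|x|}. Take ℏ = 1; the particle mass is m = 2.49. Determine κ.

Integrate −(ℏ²/2m)ψ'' − λδ(x)ψ = Eψ from −ε to +ε: the ψ'' term gives ψ'(0⁺) − ψ'(0⁻) and the δ term gives −(2mλ/ℏ²)ψ(0).
With ψ ∝ e^{−κ|x|} this yields −2κ = −2mλ/ℏ², so κ = mλ/ℏ² = 3.113.

κ = 3.11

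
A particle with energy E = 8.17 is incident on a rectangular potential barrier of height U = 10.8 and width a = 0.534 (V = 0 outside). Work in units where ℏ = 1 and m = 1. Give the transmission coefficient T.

T = 0.234

E < U: inside the barrier ψ ∝ e^{±κx} with κ = √(2m(U − E))/ℏ = 2.293.
κa = 1.225, sinh(κa) = 1.555.
The exact tunnelling result is T⁻¹ = 1 + U² sinh²(κa) / [4E(U − E)] = 4.280, so T = 0.234.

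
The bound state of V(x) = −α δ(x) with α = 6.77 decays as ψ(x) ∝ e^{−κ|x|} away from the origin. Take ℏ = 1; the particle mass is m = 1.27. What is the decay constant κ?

Integrating the TISE across x = 0 gives the cusp condition ψ'(0⁺) − ψ'(0⁻) = −(2mα/ℏ²)ψ(0).
With ψ ∝ e^{−κ|x|} this yields −2κ = −2mα/ℏ², so κ = mα/ℏ² = 8.598.

κ = 8.60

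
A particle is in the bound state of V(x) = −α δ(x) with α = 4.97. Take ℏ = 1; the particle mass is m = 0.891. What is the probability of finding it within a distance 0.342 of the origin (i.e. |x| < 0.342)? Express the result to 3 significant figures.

The normalised bound state is ψ = √κ e^{−κ|x|} with κ = mα/ℏ² = 4.428.
P(|x| < d) = ∫_{−d}^{d} κ e^{−2κ|x|} dx = 1 − e^{−2κd} = 1 − e^{−3.029} = 0.9516.

P = 0.952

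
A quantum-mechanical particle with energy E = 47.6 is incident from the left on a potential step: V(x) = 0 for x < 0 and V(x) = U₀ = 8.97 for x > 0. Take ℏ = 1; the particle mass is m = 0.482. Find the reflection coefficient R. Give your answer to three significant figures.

The wavenumbers are k₁ = √(2mE)/ℏ = 6.774 on the left and k₂ = √(2m(E − U₀))/ℏ = 6.102 on the right.
Matching ψ and ψ′ at x = 0 gives r = (k₁ − k₂)/(k₁ + k₂), so R = r² = 0.002720 and T = 1 − R = 0.9973.

R = 0.00272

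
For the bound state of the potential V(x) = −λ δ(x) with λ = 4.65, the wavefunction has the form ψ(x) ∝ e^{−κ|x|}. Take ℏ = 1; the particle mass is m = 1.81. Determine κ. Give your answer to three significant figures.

κ = 8.42

Integrate −(ℏ²/2m)ψ'' − λδ(x)ψ = Eψ from −ε to +ε: the ψ'' term gives ψ'(0⁺) − ψ'(0⁻) and the δ term gives −(2mλ/ℏ²)ψ(0).
With ψ ∝ e^{−κ|x|} this yields −2κ = −2mλ/ℏ², so κ = mλ/ℏ² = 8.417.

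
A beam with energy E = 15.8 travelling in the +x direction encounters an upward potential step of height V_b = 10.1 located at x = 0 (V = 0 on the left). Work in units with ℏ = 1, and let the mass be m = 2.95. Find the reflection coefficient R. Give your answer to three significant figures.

R = 0.0623

The wavenumbers are k₁ = √(2mE)/ℏ = 9.655 on the left and k₂ = √(2m(E − V_b))/ℏ = 5.799 on the right.
Matching ψ and ψ′ at x = 0 gives r = (k₁ − k₂)/(k₁ + k₂), so R = r² = 0.06225 and T = 1 − R = 0.9377.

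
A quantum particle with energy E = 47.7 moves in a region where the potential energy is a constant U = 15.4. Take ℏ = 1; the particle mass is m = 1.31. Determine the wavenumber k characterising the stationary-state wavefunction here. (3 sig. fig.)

With E > U the solution is oscillatory, ψ ∝ e^{±ikx} with k = √(2m(E − U))/ℏ.
k = √(2 × 1.31 × 32.3) = 9.199.

k = 9.20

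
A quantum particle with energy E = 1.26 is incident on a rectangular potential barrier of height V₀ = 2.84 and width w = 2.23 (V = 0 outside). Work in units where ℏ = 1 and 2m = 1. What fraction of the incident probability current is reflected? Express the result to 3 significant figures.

R = 0.986

Since E < V₀ the interior solution is evanescent with decay constant κ = √(2m(V₀ − E))/ℏ = 1.257.
κw = 2.803, sinh(κw) = 8.217.
The exact tunnelling result is T⁻¹ = 1 + V₀² sinh²(κw) / [4E(V₀ − E)] = 69.39, so T = 0.0144.
R = 1 − T = 0.986.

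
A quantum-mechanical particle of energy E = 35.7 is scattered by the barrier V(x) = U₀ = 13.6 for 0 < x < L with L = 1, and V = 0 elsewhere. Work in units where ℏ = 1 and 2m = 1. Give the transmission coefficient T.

T = 0.945

Above the barrier the interior wavenumber is k₂ = √(2m(E − U₀))/ℏ = 4.701, giving phase k₂L = 4.701.
T = [1 + U₀² sin²(k₂L) / (4E(E − U₀))]⁻¹ = 1/1.059 = 0.945.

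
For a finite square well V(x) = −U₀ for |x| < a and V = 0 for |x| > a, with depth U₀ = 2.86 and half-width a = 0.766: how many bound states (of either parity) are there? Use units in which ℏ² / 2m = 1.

N = 1

The dimensionless depth is z₀ = a√(2mU₀)/ℏ = 0.766 × √(2.860) = 1.295.
A new bound state (alternating even/odd) appears each time z₀ passes a multiple of π/2, so N = ⌊2z₀/π⌋ + 1 = ⌊0.8247⌋ + 1 = 1.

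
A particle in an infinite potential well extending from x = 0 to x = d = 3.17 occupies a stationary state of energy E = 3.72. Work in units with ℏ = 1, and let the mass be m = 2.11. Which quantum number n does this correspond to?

n = 4

For an infinite well E_n = n²π²ℏ²/(2md²), so n = (d/πℏ)√(2mE).
n = (3.17/π) × √(2 × 2.11 × 3.72) = 3.998 → n = 4.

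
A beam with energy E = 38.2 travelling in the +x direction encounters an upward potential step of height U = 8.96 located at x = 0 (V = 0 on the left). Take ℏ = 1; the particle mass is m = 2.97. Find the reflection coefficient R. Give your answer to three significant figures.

R = 0.00445

On each side the TISE gives plane waves with k = √(2m(E − V))/ℏ: k₁ = √(2·2.97·38.2) = 15.06, k₂ = √(2·2.97·29.24) = 13.18.
Matching ψ and ψ′ at x = 0 gives r = (k₁ − k₂)/(k₁ + k₂), so R = r² = 0.004452 and T = 1 − R = 0.9955.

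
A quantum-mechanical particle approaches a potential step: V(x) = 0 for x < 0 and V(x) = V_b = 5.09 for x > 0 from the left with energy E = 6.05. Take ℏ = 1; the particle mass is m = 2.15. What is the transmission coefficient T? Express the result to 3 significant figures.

On each side the TISE gives plane waves with k = √(2m(E − V))/ℏ: k₁ = √(2·2.15·6.05) = 5.100, k₂ = √(2·2.15·0.96) = 2.032.
Continuity of ψ and ψ′ at the step yields the reflection amplitude r = (k₁ − k₂)/(k₁ + k₂) = 0.4303; thus R = |r|² = 0.1851, T = 0.8149.

T = 0.815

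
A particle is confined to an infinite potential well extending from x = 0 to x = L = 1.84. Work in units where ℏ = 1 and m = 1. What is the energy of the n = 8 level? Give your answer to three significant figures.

The infinite-well eigenfunctions ψ_n = √(2/L) sin(nπx/L) vanish at both walls, giving E_n = n²π²ℏ²/(2mL²).
E_8 = 8² × π² / (2 × 1 × 1.84²) = 93.29.

E = 93.3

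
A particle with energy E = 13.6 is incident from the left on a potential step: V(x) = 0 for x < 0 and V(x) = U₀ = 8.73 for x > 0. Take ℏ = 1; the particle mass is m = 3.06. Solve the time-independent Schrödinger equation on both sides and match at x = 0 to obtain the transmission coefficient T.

On each side the TISE gives plane waves with k = √(2m(E − V))/ℏ: k₁ = √(2·3.06·13.6) = 9.123, k₂ = √(2·3.06·4.87) = 5.459.
Matching ψ and ψ′ at x = 0 gives r = (k₁ − k₂)/(k₁ + k₂), so R = r² = 0.06313 and T = 1 − R = 0.9369.

T = 0.937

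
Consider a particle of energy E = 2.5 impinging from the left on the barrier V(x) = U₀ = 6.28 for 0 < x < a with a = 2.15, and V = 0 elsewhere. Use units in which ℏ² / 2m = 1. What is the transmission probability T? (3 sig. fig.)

T = 0.000897

Since E < U₀ the interior solution is evanescent with decay constant κ = √(2m(U₀ − E))/ℏ = 1.944.
κa = 4.180, sinh(κa) = 32.68.
Matching ψ, ψ′ at both faces gives T = [1 + U₀² sinh²(κa) / (4E(U₀ − E))]⁻¹ = 1/1115 = 0.000897.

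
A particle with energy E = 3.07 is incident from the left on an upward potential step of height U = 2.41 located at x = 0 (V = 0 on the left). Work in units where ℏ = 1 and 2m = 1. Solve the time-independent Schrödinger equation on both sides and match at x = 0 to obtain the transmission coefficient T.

T = 0.866

The wavenumbers are k₁ = √(2mE)/ℏ = 1.752 on the left and k₂ = √(2m(E − U))/ℏ = 0.8124 on the right.
Matching ψ and ψ′ at x = 0 gives r = (k₁ − k₂)/(k₁ + k₂), so R = r² = 0.1343 and T = 1 − R = 0.8657.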